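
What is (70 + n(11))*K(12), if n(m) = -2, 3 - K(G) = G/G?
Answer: 136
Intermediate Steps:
K(G) = 2 (K(G) = 3 - G/G = 3 - 1*1 = 3 - 1 = 2)
(70 + n(11))*K(12) = (70 - 2)*2 = 68*2 = 136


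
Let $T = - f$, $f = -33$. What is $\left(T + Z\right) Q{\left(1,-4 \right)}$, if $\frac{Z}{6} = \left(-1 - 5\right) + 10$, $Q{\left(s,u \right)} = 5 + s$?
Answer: $342$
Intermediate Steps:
$T = 33$ ($T = \left(-1\right) \left(-33\right) = 33$)
$Z = 24$ ($Z = 6 \left(\left(-1 - 5\right) + 10\right) = 6 \left(-6 + 10\right) = 6 \cdot 4 = 24$)
$\left(T + Z\right) Q{\left(1,-4 \right)} = \left(33 + 24\right) \left(5 + 1\right) = 57 \cdot 6 = 342$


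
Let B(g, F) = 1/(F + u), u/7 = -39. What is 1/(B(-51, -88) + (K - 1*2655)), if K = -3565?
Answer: -361/2245421 ≈ -0.00016077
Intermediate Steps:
u = -273 (u = 7*(-39) = -273)
B(g, F) = 1/(-273 + F) (B(g, F) = 1/(F - 273) = 1/(-273 + F))
1/(B(-51, -88) + (K - 1*2655)) = 1/(1/(-273 - 88) + (-3565 - 1*2655)) = 1/(1/(-361) + (-3565 - 2655)) = 1/(-1/361 - 6220) = 1/(-2245421/361) = -361/2245421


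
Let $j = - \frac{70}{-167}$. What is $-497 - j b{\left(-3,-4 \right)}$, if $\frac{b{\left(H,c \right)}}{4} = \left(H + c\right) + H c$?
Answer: $- \frac{84399}{167} \approx -505.38$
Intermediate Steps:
$b{\left(H,c \right)} = 4 H + 4 c + 4 H c$ ($b{\left(H,c \right)} = 4 \left(\left(H + c\right) + H c\right) = 4 \left(H + c + H c\right) = 4 H + 4 c + 4 H c$)
$j = \frac{70}{167}$ ($j = \left(-70\right) \left(- \frac{1}{167}\right) = \frac{70}{167} \approx 0.41916$)
$-497 - j b{\left(-3,-4 \right)} = -497 - \frac{70 \left(4 \left(-3\right) + 4 \left(-4\right) + 4 \left(-3\right) \left(-4\right)\right)}{167} = -497 - \frac{70 \left(-12 - 16 + 48\right)}{167} = -497 - \frac{70}{167} \cdot 20 = -497 - \frac{1400}{167} = - \frac{84399}{167}$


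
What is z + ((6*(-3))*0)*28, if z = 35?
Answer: 35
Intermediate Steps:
z + ((6*(-3))*0)*28 = 35 + ((6*(-3))*0)*28 = 35 - 18*0*28 = 35 + 0*28 = 35 + 0 = 35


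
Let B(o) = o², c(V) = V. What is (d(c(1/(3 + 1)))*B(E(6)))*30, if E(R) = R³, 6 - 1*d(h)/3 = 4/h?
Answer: -41990400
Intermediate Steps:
d(h) = 18 - 12/h
(d(c(1/(3 + 1)))*B(E(6)))*30 = ((18 - 12/(1/(3 + 1)))*(6³)²)*30 = ((18 - 12/(1/4))*216²)*30 = ((18 - 12/¼)*46656)*30 = ((18 - 12*4)*46656)*30 = ((18 - 48)*46656)*30 = -30*46656*30 = -1399680*30 = -41990400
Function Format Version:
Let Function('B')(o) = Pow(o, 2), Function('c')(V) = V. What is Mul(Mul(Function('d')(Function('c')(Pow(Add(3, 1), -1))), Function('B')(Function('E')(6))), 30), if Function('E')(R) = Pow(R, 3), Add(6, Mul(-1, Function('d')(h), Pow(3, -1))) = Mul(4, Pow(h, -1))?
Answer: -41990400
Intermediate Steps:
Function('d')(h) = Add(18, Mul(-12, Pow(h, -1))) (Function('d')(h) = Add(18, Mul(-3, Mul(4, Pow(h, -1)))) = Add(18, Mul(-12, Pow(h, -1))))
Mul(Mul(Function('d')(Function('c')(Pow(Add(3, 1), -1))), Function('B')(Function('E')(6))), 30) = Mul(Mul(Add(18, Mul(-12, Pow(Pow(Add(3, 1), -1), -1))), Pow(Pow(6, 3), 2)), 30) = Mul(Mul(Add(18, Mul(-12, Pow(Pow(4, -1), -1))), Pow(216, 2)), 30) = Mul(Mul(Add(18, Mul(-12, Pow(Rational(1, 4), -1))), 46656), 30) = Mul(Mul(Add(18, Mul(-12, 4)), 46656), 30) = Mul(Mul(Add(18, -48), 46656), 30) = Mul(Mul(-30, 46656), 30) = Mul(-1399680, 30) = -41990400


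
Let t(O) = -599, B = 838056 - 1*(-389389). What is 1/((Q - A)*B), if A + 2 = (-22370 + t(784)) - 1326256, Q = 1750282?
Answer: 1/3804476824505 ≈ 2.6285e-13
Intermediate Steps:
B = 1227445 (B = 838056 + 389389 = 1227445)
A = -1349227 (A = -2 + ((-22370 - 599) - 1326256) = -2 + (-22969 - 1326256) = -2 - 1349225 = -1349227)
1/((Q - A)*B) = 1/((1750282 - 1*(-1349227))*1227445) = (1/1227445)/(1750282 + 1349227) = (1/1227445)/3099509 = (1/3099509)*(1/1227445) = 1/3804476824505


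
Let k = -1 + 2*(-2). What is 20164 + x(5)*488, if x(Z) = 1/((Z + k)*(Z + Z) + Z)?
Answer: 101308/5 ≈ 20262.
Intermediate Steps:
k = -5 (k = -1 - 4 = -5)
x(Z) = 1/(Z + 2*Z*(-5 + Z)) (x(Z) = 1/((Z - 5)*(Z + Z) + Z) = 1/((-5 + Z)*(2*Z) + Z) = 1/(2*Z*(-5 + Z) + Z) = 1/(Z + 2*Z*(-5 + Z)))
20164 + x(5)*488 = 20164 + (1/(5*(-9 + 2*5)))*488 = 20164 + (1/(5*(-9 + 10)))*488 = 20164 + ((⅕)/1)*488 = 20164 + ((⅕)*1)*488 = 20164 + (⅕)*488 = 20164 + 488/5 = 101308/5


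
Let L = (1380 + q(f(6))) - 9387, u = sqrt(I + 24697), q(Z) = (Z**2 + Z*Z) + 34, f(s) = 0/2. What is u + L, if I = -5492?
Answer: -7973 + sqrt(19205) ≈ -7834.4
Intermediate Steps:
f(s) = 0 (f(s) = 0*(1/2) = 0)
q(Z) = 34 + 2*Z**2 (q(Z) = (Z**2 + Z**2) + 34 = 2*Z**2 + 34 = 34 + 2*Z**2)
u = sqrt(19205) (u = sqrt(-5492 + 24697) = sqrt(19205) ≈ 138.58)
L = -7973 (L = (1380 + (34 + 2*0**2)) - 9387 = (1380 + (34 + 2*0)) - 9387 = (1380 + (34 + 0)) - 9387 = (1380 + 34) - 9387 = 1414 - 9387 = -7973)
u + L = sqrt(19205) - 7973 = -7973 + sqrt(19205)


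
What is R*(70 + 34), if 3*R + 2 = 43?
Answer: 4264/3 ≈ 1421.3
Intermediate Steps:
R = 41/3 (R = -⅔ + (⅓)*43 = -⅔ + 43/3 = 41/3 ≈ 13.667)
R*(70 + 34) = 41*(70 + 34)/3 = (41/3)*104 = 4264/3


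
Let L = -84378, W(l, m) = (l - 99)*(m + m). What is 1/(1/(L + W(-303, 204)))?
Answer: -248394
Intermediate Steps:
W(l, m) = 2*m*(-99 + l) (W(l, m) = (-99 + l)*(2*m) = 2*m*(-99 + l))
1/(1/(L + W(-303, 204))) = 1/(1/(-84378 + 2*204*(-99 - 303))) = 1/(1/(-84378 + 2*204*(-402))) = 1/(1/(-84378 - 164016)) = 1/(1/(-248394)) = 1/(-1/248394) = -248394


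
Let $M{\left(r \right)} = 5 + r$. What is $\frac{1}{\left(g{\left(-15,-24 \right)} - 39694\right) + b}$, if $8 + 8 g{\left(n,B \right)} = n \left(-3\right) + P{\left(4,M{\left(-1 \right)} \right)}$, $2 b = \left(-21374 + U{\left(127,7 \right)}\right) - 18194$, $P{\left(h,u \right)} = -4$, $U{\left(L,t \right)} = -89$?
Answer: $- \frac{8}{476147} \approx -1.6802 \cdot 10^{-5}$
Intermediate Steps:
$b = - \frac{39657}{2}$ ($b = \frac{\left(-21374 - 89\right) - 18194}{2} = \frac{-21463 - 18194}{2} = \frac{1}{2} \left(-39657\right) = - \frac{39657}{2} \approx -19829.0$)
$g{\left(n,B \right)} = - \frac{3}{2} - \frac{3 n}{8}$ ($g{\left(n,B \right)} = -1 + \frac{n \left(-3\right) - 4}{8} = -1 + \frac{- 3 n - 4}{8} = -1 + \frac{-4 - 3 n}{8} = -1 - \left(\frac{1}{2} + \frac{3 n}{8}\right) = - \frac{3}{2} - \frac{3 n}{8}$)
$\frac{1}{\left(g{\left(-15,-24 \right)} - 39694\right) + b} = \frac{1}{\left(\left(- \frac{3}{2} - - \frac{45}{8}\right) - 39694\right) - \frac{39657}{2}} = \frac{1}{\left(\left(- \frac{3}{2} + \frac{45}{8}\right) - 39694\right) - \frac{39657}{2}} = \frac{1}{\left(\frac{33}{8} - 39694\right) - \frac{39657}{2}} = \frac{1}{- \frac{317519}{8} - \frac{39657}{2}} = \frac{1}{- \frac{476147}{8}} = - \frac{8}{476147}$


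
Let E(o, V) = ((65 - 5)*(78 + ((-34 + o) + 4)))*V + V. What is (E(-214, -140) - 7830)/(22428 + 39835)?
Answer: 72970/3277 ≈ 22.267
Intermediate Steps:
E(o, V) = V + V*(2880 + 60*o) (E(o, V) = (60*(78 + (-30 + o)))*V + V = (60*(48 + o))*V + V = (2880 + 60*o)*V + V = V*(2880 + 60*o) + V = V + V*(2880 + 60*o))
(E(-214, -140) - 7830)/(22428 + 39835) = (-140*(2881 + 60*(-214)) - 7830)/(22428 + 39835) = (-140*(2881 - 12840) - 7830)/62263 = (-140*(-9959) - 7830)*(1/62263) = (1394260 - 7830)*(1/62263) = 1386430*(1/62263) = 72970/3277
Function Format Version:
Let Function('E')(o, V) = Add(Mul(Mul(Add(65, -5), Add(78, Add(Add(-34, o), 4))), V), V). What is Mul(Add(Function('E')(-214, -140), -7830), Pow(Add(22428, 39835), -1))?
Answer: Rational(72970, 3277) ≈ 22.267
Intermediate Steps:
Function('E')(o, V) = Add(V, Mul(V, Add(2880, Mul(60, o)))) (Function('E')(o, V) = Add(Mul(Mul(60, Add(78, Add(-30, o))), V), V) = Add(Mul(Mul(60, Add(48, o)), V), V) = Add(Mul(Add(2880, Mul(60, o)), V), V) = Add(Mul(V, Add(2880, Mul(60, o))), V) = Add(V, Mul(V, Add(2880, Mul(60, o)))))
Mul(Add(Function('E')(-214, -140), -7830), Pow(Add(22428, 39835), -1)) = Mul(Add(Mul(-140, Add(2881, Mul(60, -214))), -7830), Pow(Add(22428, 39835), -1)) = Mul(Add(Mul(-140, Add(2881, -12840)), -7830), Pow(62263, -1)) = Mul(Add(Mul(-140, -9959), -7830), Rational(1, 62263)) = Mul(Add(1394260, -7830), Rational(1, 62263)) = Mul(1386430, Rational(1, 62263)) = Rational(72970, 3277)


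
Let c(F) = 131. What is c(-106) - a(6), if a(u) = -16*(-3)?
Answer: 83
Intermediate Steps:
a(u) = 48
c(-106) - a(6) = 131 - 1*48 = 131 - 48 = 83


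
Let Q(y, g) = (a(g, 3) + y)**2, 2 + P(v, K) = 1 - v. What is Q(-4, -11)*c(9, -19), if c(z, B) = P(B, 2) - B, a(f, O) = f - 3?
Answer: 11988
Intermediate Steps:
P(v, K) = -1 - v (P(v, K) = -2 + (1 - v) = -1 - v)
a(f, O) = -3 + f
Q(y, g) = (-3 + g + y)**2 (Q(y, g) = ((-3 + g) + y)**2 = (-3 + g + y)**2)
c(z, B) = -1 - 2*B (c(z, B) = (-1 - B) - B = -1 - 2*B)
Q(-4, -11)*c(9, -19) = (-3 - 11 - 4)**2*(-1 - 2*(-19)) = (-18)**2*(-1 + 38) = 324*37 = 11988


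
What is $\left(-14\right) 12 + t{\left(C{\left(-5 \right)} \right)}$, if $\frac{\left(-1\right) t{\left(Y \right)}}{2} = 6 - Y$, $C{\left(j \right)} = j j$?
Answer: $-130$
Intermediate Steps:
$C{\left(j \right)} = j^{2}$
$t{\left(Y \right)} = -12 + 2 Y$ ($t{\left(Y \right)} = - 2 \left(6 - Y\right) = -12 + 2 Y$)
$\left(-14\right) 12 + t{\left(C{\left(-5 \right)} \right)} = \left(-14\right) 12 - \left(12 - 2 \left(-5\right)^{2}\right) = -168 + \left(-12 + 2 \cdot 25\right) = -168 + \left(-12 + 50\right) = -168 + 38 = -130$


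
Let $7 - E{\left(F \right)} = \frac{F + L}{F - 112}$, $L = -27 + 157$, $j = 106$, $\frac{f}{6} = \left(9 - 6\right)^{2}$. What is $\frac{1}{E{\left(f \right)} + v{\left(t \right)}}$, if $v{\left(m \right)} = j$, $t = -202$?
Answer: $\frac{29}{3369} \approx 0.0086079$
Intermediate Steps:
$f = 54$ ($f = 6 \left(9 - 6\right)^{2} = 6 \cdot 3^{2} = 6 \cdot 9 = 54$)
$L = 130$
$v{\left(m \right)} = 106$
$E{\left(F \right)} = 7 - \frac{130 + F}{-112 + F}$ ($E{\left(F \right)} = 7 - \frac{F + 130}{F - 112} = 7 - \frac{130 + F}{-112 + F}$)
$\frac{1}{E{\left(f \right)} + v{\left(t \right)}} = \frac{1}{\frac{2 \left(-457 + 3 \cdot 54\right)}{-112 + 54} + 106} = \frac{1}{\frac{2 \left(-457 + 162\right)}{-58} + 106} = \frac{1}{2 \left(- \frac{1}{58}\right) \left(-295\right) + 106} = \frac{1}{\frac{295}{29} + 106} = \frac{1}{\frac{3369}{29}} = \frac{29}{3369}$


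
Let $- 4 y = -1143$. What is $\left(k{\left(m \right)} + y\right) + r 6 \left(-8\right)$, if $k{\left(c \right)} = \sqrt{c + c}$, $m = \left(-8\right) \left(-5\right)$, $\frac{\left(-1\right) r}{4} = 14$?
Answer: $\frac{11895}{4} + 4 \sqrt{5} \approx 2982.7$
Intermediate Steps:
$y = \frac{1143}{4}$ ($y = \left(- \frac{1}{4}\right) \left(-1143\right) = \frac{1143}{4} \approx 285.75$)
$r = -56$ ($r = \left(-4\right) 14 = -56$)
$m = 40$
$k{\left(c \right)} = \sqrt{2} \sqrt{c}$ ($k{\left(c \right)} = \sqrt{2 c} = \sqrt{2} \sqrt{c}$)
$\left(k{\left(m \right)} + y\right) + r 6 \left(-8\right) = \left(\sqrt{2} \sqrt{40} + \frac{1143}{4}\right) + \left(-56\right) 6 \left(-8\right) = \left(\sqrt{2} \cdot 2 \sqrt{10} + \frac{1143}{4}\right) - -2688 = \left(4 \sqrt{5} + \frac{1143}{4}\right) + 2688 = \left(\frac{1143}{4} + 4 \sqrt{5}\right) + 2688 = \frac{11895}{4} + 4 \sqrt{5}$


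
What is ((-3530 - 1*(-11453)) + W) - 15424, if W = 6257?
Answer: -1244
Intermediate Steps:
((-3530 - 1*(-11453)) + W) - 15424 = ((-3530 - 1*(-11453)) + 6257) - 15424 = ((-3530 + 11453) + 6257) - 15424 = (7923 + 6257) - 15424 = 14180 - 15424 = -1244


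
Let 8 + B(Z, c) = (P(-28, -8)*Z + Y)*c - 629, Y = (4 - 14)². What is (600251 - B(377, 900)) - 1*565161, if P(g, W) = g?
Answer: 9446127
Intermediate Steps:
Y = 100 (Y = (-10)² = 100)
B(Z, c) = -637 + c*(100 - 28*Z) (B(Z, c) = -8 + ((-28*Z + 100)*c - 629) = -8 + ((100 - 28*Z)*c - 629) = -8 + (c*(100 - 28*Z) - 629) = -8 + (-629 + c*(100 - 28*Z)) = -637 + c*(100 - 28*Z))
(600251 - B(377, 900)) - 1*565161 = (600251 - (-637 + 100*900 - 28*377*900)) - 1*565161 = (600251 - (-637 + 90000 - 9500400)) - 565161 = (600251 - 1*(-9411037)) - 565161 = (600251 + 9411037) - 565161 = 10011288 - 565161 = 9446127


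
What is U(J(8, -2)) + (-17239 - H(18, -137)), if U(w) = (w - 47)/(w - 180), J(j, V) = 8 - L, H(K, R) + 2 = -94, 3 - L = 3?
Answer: -2948557/172 ≈ -17143.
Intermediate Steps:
L = 0 (L = 3 - 1*3 = 3 - 3 = 0)
H(K, R) = -96 (H(K, R) = -2 - 94 = -96)
J(j, V) = 8 (J(j, V) = 8 - 1*0 = 8 + 0 = 8)
U(w) = (-47 + w)/(-180 + w)
U(J(8, -2)) + (-17239 - H(18, -137)) = (-47 + 8)/(-180 + 8) + (-17239 - 1*(-96)) = -39/(-172) + (-17239 + 96) = -1/172*(-39) - 17143 = 39/172 - 17143 = -2948557/172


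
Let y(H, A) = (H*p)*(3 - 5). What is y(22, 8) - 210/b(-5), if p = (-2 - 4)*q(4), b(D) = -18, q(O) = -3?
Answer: -2341/3 ≈ -780.33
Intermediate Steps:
p = 18 (p = (-2 - 4)*(-3) = -6*(-3) = 18)
y(H, A) = -36*H (y(H, A) = (H*18)*(3 - 5) = (18*H)*(-2) = -36*H)
y(22, 8) - 210/b(-5) = -36*22 - 210/(-18) = -792 - 210*(-1/18) = -792 + 35/3 = -2341/3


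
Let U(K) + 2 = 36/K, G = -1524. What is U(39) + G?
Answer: -19826/13 ≈ -1525.1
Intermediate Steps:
U(K) = -2 + 36/K
U(39) + G = (-2 + 36/39) - 1524 = (-2 + 36*(1/39)) - 1524 = (-2 + 12/13) - 1524 = -14/13 - 1524 = -19826/13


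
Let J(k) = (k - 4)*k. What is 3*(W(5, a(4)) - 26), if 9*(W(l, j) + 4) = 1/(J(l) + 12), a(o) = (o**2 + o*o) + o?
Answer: -4589/51 ≈ -89.980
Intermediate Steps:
J(k) = k*(-4 + k) (J(k) = (-4 + k)*k = k*(-4 + k))
a(o) = o + 2*o**2 (a(o) = (o**2 + o**2) + o = 2*o**2 + o = o + 2*o**2)
W(l, j) = -4 + 1/(9*(12 + l*(-4 + l))) (W(l, j) = -4 + 1/(9*(l*(-4 + l) + 12)) = -4 + 1/(9*(12 + l*(-4 + l))))
3*(W(5, a(4)) - 26) = 3*((-431 - 36*5*(-4 + 5))/(9*(12 + 5*(-4 + 5))) - 26) = 3*((-431 - 36*5*1)/(9*(12 + 5*1)) - 26) = 3*((-431 - 180)/(9*(12 + 5)) - 26) = 3*((1/9)*(-611)/17 - 26) = 3*((1/9)*(1/17)*(-611) - 26) = 3*(-611/153 - 26) = 3*(-4589/153) = -4589/51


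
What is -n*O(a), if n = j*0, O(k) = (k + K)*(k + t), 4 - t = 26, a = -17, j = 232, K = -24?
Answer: 0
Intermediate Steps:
t = -22 (t = 4 - 1*26 = 4 - 26 = -22)
O(k) = (-24 + k)*(-22 + k) (O(k) = (k - 24)*(k - 22) = (-24 + k)*(-22 + k))
n = 0 (n = 232*0 = 0)
-n*O(a) = -0*(528 + (-17)**2 - 46*(-17)) = -0*(528 + 289 + 782) = -0*1599 = -1*0 = 0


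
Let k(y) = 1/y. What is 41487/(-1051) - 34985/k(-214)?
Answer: 7868574803/1051 ≈ 7.4868e+6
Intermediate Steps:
41487/(-1051) - 34985/k(-214) = 41487/(-1051) - 34985/(1/(-214)) = 41487*(-1/1051) - 34985/(-1/214) = -41487/1051 - 34985*(-214) = -41487/1051 + 7486790 = 7868574803/1051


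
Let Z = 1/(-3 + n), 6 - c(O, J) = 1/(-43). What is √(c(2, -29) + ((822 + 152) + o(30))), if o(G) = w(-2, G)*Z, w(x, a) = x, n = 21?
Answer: √16306718/129 ≈ 31.304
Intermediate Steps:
c(O, J) = 259/43 (c(O, J) = 6 - 1/(-43) = 6 - 1*(-1/43) = 6 + 1/43 = 259/43)
Z = 1/18 (Z = 1/(-3 + 21) = 1/18 ≈ 0.055556)
o(G) = -⅑ (o(G) = -2*1/18 = -⅑)
√(c(2, -29) + ((822 + 152) + o(30))) = √(259/43 + ((822 + 152) - ⅑)) = √(259/43 + (974 - ⅑)) = √(259/43 + 8765/9) = √(379226/387) = √16306718/129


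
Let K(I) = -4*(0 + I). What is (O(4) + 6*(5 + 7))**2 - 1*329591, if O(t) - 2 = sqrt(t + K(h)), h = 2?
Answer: -324119 + 296*I ≈ -3.2412e+5 + 296.0*I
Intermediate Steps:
K(I) = -4*I
O(t) = 2 + sqrt(-8 + t) (O(t) = 2 + sqrt(t - 4*2) = 2 + sqrt(t - 8) = 2 + sqrt(-8 + t))
(O(4) + 6*(5 + 7))**2 - 1*329591 = ((2 + sqrt(-8 + 4)) + 6*(5 + 7))**2 - 1*329591 = ((2 + sqrt(-4)) + 6*12)**2 - 329591 = ((2 + 2*I) + 72)**2 - 329591 = (74 + 2*I)**2 - 329591 = -329591 + (74 + 2*I)**2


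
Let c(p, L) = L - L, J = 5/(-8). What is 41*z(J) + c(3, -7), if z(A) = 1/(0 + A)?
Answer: -328/5 ≈ -65.600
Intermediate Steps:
J = -5/8 (J = 5*(-⅛) = -5/8 ≈ -0.62500)
c(p, L) = 0
z(A) = 1/A
41*z(J) + c(3, -7) = 41/(-5/8) + 0 = 41*(-8/5) + 0 = -328/5 + 0 = -328/5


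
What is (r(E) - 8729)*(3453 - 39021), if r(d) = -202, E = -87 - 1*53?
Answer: 317657808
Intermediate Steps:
E = -140 (E = -87 - 53 = -140)
(r(E) - 8729)*(3453 - 39021) = (-202 - 8729)*(3453 - 39021) = -8931*(-35568) = 317657808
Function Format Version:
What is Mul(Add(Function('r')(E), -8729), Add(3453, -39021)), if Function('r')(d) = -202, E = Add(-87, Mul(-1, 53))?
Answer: 317657808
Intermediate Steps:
E = -140 (E = Add(-87, -53) = -140)
Mul(Add(Function('r')(E), -8729), Add(3453, -39021)) = Mul(Add(-202, -8729), Add(3453, -39021)) = Mul(-8931, -35568) = 317657808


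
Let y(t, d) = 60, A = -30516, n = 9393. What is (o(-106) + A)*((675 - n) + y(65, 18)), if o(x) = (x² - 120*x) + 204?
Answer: 55030248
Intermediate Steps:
o(x) = 204 + x² - 120*x
(o(-106) + A)*((675 - n) + y(65, 18)) = ((204 + (-106)² - 120*(-106)) - 30516)*((675 - 1*9393) + 60) = ((204 + 11236 + 12720) - 30516)*((675 - 9393) + 60) = (24160 - 30516)*(-8718 + 60) = -6356*(-8658) = 55030248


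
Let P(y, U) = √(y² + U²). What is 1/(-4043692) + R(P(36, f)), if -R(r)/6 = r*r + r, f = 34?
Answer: -59490796705/4043692 - 12*√613 ≈ -15009.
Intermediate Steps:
P(y, U) = √(U² + y²)
R(r) = -6*r - 6*r² (R(r) = -6*(r*r + r) = -6*(r² + r) = -6*(r + r²) = -6*r - 6*r²)
1/(-4043692) + R(P(36, f)) = 1/(-4043692) - 6*√(34² + 36²)*(1 + √(34² + 36²)) = -1/4043692 - 6*√(1156 + 1296)*(1 + √(1156 + 1296)) = -1/4043692 - 6*√2452*(1 + √2452) = -1/4043692 - 6*2*√613*(1 + 2*√613) = -1/4043692 - 12*√613*(1 + 2*√613)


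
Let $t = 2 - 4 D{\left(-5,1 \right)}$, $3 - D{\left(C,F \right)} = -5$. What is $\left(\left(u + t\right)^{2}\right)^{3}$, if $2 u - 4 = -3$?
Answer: $\frac{42180533641}{64} \approx 6.5907 \cdot 10^{8}$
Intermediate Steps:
$u = \frac{1}{2}$ ($u = 2 + \frac{1}{2} \left(-3\right) = 2 - \frac{3}{2} = \frac{1}{2} \approx 0.5$)
$D{\left(C,F \right)} = 8$ ($D{\left(C,F \right)} = 3 - -5 = 3 + 5 = 8$)
$t = -30$ ($t = 2 - 32 = -30$)
$\left(\left(u + t\right)^{2}\right)^{3} = \left(\left(\frac{1}{2} - 30\right)^{2}\right)^{3} = \left(\left(- \frac{59}{2}\right)^{2}\right)^{3} = \left(\frac{3481}{4}\right)^{3} = \frac{42180533641}{64}$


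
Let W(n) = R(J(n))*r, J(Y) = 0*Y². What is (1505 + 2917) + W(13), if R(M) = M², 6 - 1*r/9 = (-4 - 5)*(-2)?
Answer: 4422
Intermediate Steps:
J(Y) = 0
r = -108 (r = 54 - 9*(-4 - 5)*(-2) = 54 - (-81)*(-2) = 54 - 9*18 = 54 - 162 = -108)
W(n) = 0 (W(n) = 0²*(-108) = 0*(-108) = 0)
(1505 + 2917) + W(13) = (1505 + 2917) + 0 = 4422 + 0 = 4422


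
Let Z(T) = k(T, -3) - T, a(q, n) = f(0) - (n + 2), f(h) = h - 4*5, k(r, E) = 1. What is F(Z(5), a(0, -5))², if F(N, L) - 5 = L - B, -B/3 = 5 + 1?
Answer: 36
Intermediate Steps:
f(h) = -20 + h (f(h) = h - 20 = -20 + h)
a(q, n) = -22 - n (a(q, n) = (-20 + 0) - (n + 2) = -20 - (2 + n) = -20 + (-2 - n) = -22 - n)
Z(T) = 1 - T
B = -18 (B = -3*(5 + 1) = -3*6 = -18)
F(N, L) = 23 + L (F(N, L) = 5 + (L - 1*(-18)) = 5 + (L + 18) = 5 + (18 + L) = 23 + L)
F(Z(5), a(0, -5))² = (23 + (-22 - 1*(-5)))² = (23 + (-22 + 5))² = (23 - 17)² = 6² = 36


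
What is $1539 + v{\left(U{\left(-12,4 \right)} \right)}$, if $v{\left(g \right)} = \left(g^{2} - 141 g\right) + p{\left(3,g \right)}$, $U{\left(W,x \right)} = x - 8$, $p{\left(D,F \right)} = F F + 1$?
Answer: $2136$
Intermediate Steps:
$p{\left(D,F \right)} = 1 + F^{2}$ ($p{\left(D,F \right)} = F^{2} + 1 = 1 + F^{2}$)
$U{\left(W,x \right)} = -8 + x$ ($U{\left(W,x \right)} = x - 8 = -8 + x$)
$v{\left(g \right)} = 1 - 141 g + 2 g^{2}$ ($v{\left(g \right)} = \left(g^{2} - 141 g\right) + \left(1 + g^{2}\right) = 1 - 141 g + 2 g^{2}$)
$1539 + v{\left(U{\left(-12,4 \right)} \right)} = 1539 + \left(1 - 141 \left(-8 + 4\right) + 2 \left(-8 + 4\right)^{2}\right) = 1539 + \left(1 - -564 + 2 \left(-4\right)^{2}\right) = 1539 + \left(1 + 564 + 2 \cdot 16\right) = 1539 + \left(1 + 564 + 32\right) = 1539 + 597 = 2136$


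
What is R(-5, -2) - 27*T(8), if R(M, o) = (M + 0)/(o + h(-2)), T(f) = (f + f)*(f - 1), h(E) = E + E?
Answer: -18139/6 ≈ -3023.2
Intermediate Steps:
h(E) = 2*E
T(f) = 2*f*(-1 + f) (T(f) = (2*f)*(-1 + f) = 2*f*(-1 + f))
R(M, o) = M/(-4 + o) (R(M, o) = (M + 0)/(o + 2*(-2)) = M/(o - 4) = M/(-4 + o))
R(-5, -2) - 27*T(8) = -5/(-4 - 2) - 54*8*(-1 + 8) = -5/(-6) - 54*8*7 = -5*(-1/6) - 27*112 = 5/6 - 3024 = -18139/6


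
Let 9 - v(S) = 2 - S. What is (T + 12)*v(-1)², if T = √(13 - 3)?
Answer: 432 + 36*√10 ≈ 545.84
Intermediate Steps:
v(S) = 7 + S (v(S) = 9 - (2 - S) = 9 + (-2 + S) = 7 + S)
T = √10 ≈ 3.1623
(T + 12)*v(-1)² = (√10 + 12)*(7 - 1)² = (12 + √10)*6² = (12 + √10)*36 = 432 + 36*√10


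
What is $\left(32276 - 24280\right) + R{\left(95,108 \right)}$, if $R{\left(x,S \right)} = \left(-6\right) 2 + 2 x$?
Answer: $8174$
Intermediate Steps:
$R{\left(x,S \right)} = -12 + 2 x$
$\left(32276 - 24280\right) + R{\left(95,108 \right)} = \left(32276 - 24280\right) + \left(-12 + 2 \cdot 95\right) = 7996 + \left(-12 + 190\right) = 7996 + 178 = 8174$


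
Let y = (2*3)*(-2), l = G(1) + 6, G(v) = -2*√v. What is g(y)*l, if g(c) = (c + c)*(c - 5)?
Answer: 1632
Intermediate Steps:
l = 4 (l = -2*√1 + 6 = -2*1 + 6 = -2 + 6 = 4)
y = -12 (y = 6*(-2) = -12)
g(c) = 2*c*(-5 + c) (g(c) = (2*c)*(-5 + c) = 2*c*(-5 + c))
g(y)*l = (2*(-12)*(-5 - 12))*4 = (2*(-12)*(-17))*4 = 408*4 = 1632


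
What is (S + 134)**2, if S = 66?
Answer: 40000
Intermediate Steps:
(S + 134)**2 = (66 + 134)**2 = 200**2 = 40000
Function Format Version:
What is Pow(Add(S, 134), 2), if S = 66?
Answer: 40000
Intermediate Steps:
Pow(Add(S, 134), 2) = Pow(Add(66, 134), 2) = Pow(200, 2) = 40000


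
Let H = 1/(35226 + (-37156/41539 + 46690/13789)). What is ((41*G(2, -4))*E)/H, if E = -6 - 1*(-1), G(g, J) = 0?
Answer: 0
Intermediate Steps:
E = -5 (E = -6 + 1 = -5)
H = 572781271/20178220164072 (H = 1/(35226 + (-37156*1/41539 + 46690*(1/13789))) = 1/(35226 + (-37156/41539 + 46690/13789)) = 1/(35226 + 1427111826/572781271) = 1/(20178220164072/572781271) = 572781271/20178220164072 ≈ 2.8386e-5)
((41*G(2, -4))*E)/H = ((41*0)*(-5))/(572781271/20178220164072) = (0*(-5))*(20178220164072/572781271) = 0*(20178220164072/572781271) = 0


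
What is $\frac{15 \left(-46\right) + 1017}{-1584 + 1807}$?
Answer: $\frac{327}{223} \approx 1.4664$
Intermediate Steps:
$\frac{15 \left(-46\right) + 1017}{-1584 + 1807} = \frac{-690 + 1017}{223} = 327 \cdot \frac{1}{223} = \frac{327}{223}$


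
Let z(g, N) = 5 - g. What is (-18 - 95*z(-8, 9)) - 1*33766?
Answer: -35019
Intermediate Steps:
(-18 - 95*z(-8, 9)) - 1*33766 = (-18 - 95*(5 - 1*(-8))) - 1*33766 = (-18 - 95*(5 + 8)) - 33766 = (-18 - 95*13) - 33766 = (-18 - 1235) - 33766 = -1253 - 33766 = -35019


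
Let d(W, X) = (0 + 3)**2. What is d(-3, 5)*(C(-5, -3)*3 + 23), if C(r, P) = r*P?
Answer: 612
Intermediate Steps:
d(W, X) = 9 (d(W, X) = 3**2 = 9)
C(r, P) = P*r
d(-3, 5)*(C(-5, -3)*3 + 23) = 9*(-3*(-5)*3 + 23) = 9*(15*3 + 23) = 9*(45 + 23) = 9*68 = 612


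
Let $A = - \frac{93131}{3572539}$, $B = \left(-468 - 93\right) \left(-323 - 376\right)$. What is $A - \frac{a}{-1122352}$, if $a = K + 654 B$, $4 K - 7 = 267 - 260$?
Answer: $\frac{1832209860644217}{8019292583456} \approx 228.48$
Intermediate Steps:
$K = \frac{7}{2}$ ($K = \frac{7}{4} + \frac{267 - 260}{4} = \frac{7}{4} + \frac{1}{4} \cdot 7 = \frac{7}{4} + \frac{7}{4} = \frac{7}{2} \approx 3.5$)
$B = 392139$ ($B = \left(-561\right) \left(-699\right) = 392139$)
$A = - \frac{93131}{3572539}$ ($A = \left(-93131\right) \frac{1}{3572539} = - \frac{93131}{3572539} \approx -0.026069$)
$a = \frac{512917819}{2}$ ($a = \frac{7}{2} + 654 \cdot 392139 = \frac{7}{2} + 256458906 = \frac{512917819}{2} \approx 2.5646 \cdot 10^{8}$)
$A - \frac{a}{-1122352} = - \frac{93131}{3572539} - \frac{512917819}{2 \left(-1122352\right)} = - \frac{93131}{3572539} - \frac{512917819}{2} \left(- \frac{1}{1122352}\right) = - \frac{93131}{3572539} - - \frac{512917819}{2244704} = - \frac{93131}{3572539} + \frac{512917819}{2244704} = \frac{1832209860644217}{8019292583456}$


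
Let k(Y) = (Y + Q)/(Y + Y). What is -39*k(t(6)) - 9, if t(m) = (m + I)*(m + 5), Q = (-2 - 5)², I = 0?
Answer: -1891/44 ≈ -42.977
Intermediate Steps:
Q = 49 (Q = (-7)² = 49)
t(m) = m*(5 + m) (t(m) = (m + 0)*(m + 5) = m*(5 + m))
k(Y) = (49 + Y)/(2*Y) (k(Y) = (Y + 49)/(Y + Y) = (49 + Y)/((2*Y)) = (49 + Y)*(1/(2*Y)) = (49 + Y)/(2*Y))
-39*k(t(6)) - 9 = -39*(49 + 6*(5 + 6))/(2*(6*(5 + 6))) - 9 = -39*(49 + 6*11)/(2*(6*11)) - 9 = -39*(49 + 66)/(2*66) - 9 = -39*115/(2*66) - 9 = -39*115/132 - 9 = -1495/44 - 9 = -1891/44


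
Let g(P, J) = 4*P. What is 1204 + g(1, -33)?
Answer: 1208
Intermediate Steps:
1204 + g(1, -33) = 1204 + 4*1 = 1204 + 4 = 1208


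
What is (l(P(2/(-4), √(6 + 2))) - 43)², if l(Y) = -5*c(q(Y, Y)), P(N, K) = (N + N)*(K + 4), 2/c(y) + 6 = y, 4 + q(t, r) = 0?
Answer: 1764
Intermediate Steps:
q(t, r) = -4 (q(t, r) = -4 + 0 = -4)
c(y) = 2/(-6 + y)
P(N, K) = 2*N*(4 + K) (P(N, K) = (2*N)*(4 + K) = 2*N*(4 + K))
l(Y) = 1 (l(Y) = -10/(-6 - 4) = -10/(-10) = -10*(-1)/10 = -5*(-⅕) = 1)
(l(P(2/(-4), √(6 + 2))) - 43)² = (1 - 43)² = (-42)² = 1764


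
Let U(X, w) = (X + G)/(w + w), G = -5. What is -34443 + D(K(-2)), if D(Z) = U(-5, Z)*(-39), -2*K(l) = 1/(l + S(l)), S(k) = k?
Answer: -32883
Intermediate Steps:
U(X, w) = (-5 + X)/(2*w) (U(X, w) = (X - 5)/(w + w) = (-5 + X)/((2*w)) = (-5 + X)*(1/(2*w)) = (-5 + X)/(2*w))
K(l) = -1/(4*l) (K(l) = -1/(2*(l + l)) = -1/(2*l)/2 = -1/(4*l))
D(Z) = 195/Z (D(Z) = ((-5 - 5)/(2*Z))*(-39) = ((1/2)*(-10)/Z)*(-39) = -5/Z*(-39) = 195/Z)
-34443 + D(K(-2)) = -34443 + 195/((-1/4/(-2))) = -34443 + 195/((-1/4*(-1/2))) = -34443 + 195/(1/8) = -34443 + 195*8 = -34443 + 1560 = -32883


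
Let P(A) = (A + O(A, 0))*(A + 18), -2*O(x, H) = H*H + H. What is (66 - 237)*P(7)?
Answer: -29925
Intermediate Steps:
O(x, H) = -H/2 - H**2/2 (O(x, H) = -(H*H + H)/2 = -(H**2 + H)/2 = -(H + H**2)/2 = -H/2 - H**2/2)
P(A) = A*(18 + A) (P(A) = (A - 1/2*0*(1 + 0))*(A + 18) = (A - 1/2*0*1)*(18 + A) = (A + 0)*(18 + A) = A*(18 + A))
(66 - 237)*P(7) = (66 - 237)*(7*(18 + 7)) = -1197*25 = -171*175 = -29925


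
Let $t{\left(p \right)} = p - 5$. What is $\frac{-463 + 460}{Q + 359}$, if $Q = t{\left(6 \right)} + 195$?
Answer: $- \frac{1}{185} \approx -0.0054054$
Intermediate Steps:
$t{\left(p \right)} = -5 + p$ ($t{\left(p \right)} = p - 5 = -5 + p$)
$Q = 196$ ($Q = \left(-5 + 6\right) + 195 = 1 + 195 = 196$)
$\frac{-463 + 460}{Q + 359} = \frac{-463 + 460}{196 + 359} = - \frac{3}{555} = \left(-3\right) \frac{1}{555} = - \frac{1}{185}$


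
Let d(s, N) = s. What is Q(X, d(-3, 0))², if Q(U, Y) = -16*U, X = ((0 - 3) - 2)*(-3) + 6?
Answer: 112896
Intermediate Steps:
X = 21 (X = (-3 - 2)*(-3) + 6 = -5*(-3) + 6 = 15 + 6 = 21)
Q(X, d(-3, 0))² = (-16*21)² = (-336)² = 112896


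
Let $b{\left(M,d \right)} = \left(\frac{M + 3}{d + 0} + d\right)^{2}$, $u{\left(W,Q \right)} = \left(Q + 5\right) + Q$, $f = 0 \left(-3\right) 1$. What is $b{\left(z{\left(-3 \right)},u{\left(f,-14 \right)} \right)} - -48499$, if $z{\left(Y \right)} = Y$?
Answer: $49028$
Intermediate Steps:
$f = 0$ ($f = 0 \cdot 1 = 0$)
$u{\left(W,Q \right)} = 5 + 2 Q$ ($u{\left(W,Q \right)} = \left(5 + Q\right) + Q = 5 + 2 Q$)
$b{\left(M,d \right)} = \left(d + \frac{3 + M}{d}\right)^{2}$ ($b{\left(M,d \right)} = \left(\frac{3 + M}{d} + d\right)^{2} = \left(d + \frac{3 + M}{d}\right)^{2}$)
$b{\left(z{\left(-3 \right)},u{\left(f,-14 \right)} \right)} - -48499 = \frac{\left(3 - 3 + \left(5 + 2 \left(-14\right)\right)^{2}\right)^{2}}{\left(5 + 2 \left(-14\right)\right)^{2}} - -48499 = \frac{\left(3 - 3 + \left(5 - 28\right)^{2}\right)^{2}}{\left(5 - 28\right)^{2}} + 48499 = \frac{\left(3 - 3 + \left(-23\right)^{2}\right)^{2}}{529} + 48499 = \frac{\left(3 - 3 + 529\right)^{2}}{529} + 48499 = \frac{529^{2}}{529} + 48499 = \frac{1}{529} \cdot 279841 + 48499 = 529 + 48499 = 49028$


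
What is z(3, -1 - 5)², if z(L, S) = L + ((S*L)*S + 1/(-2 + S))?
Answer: 786769/64 ≈ 12293.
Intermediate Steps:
z(L, S) = L + 1/(-2 + S) + L*S² (z(L, S) = L + ((L*S)*S + 1/(-2 + S)) = L + (L*S² + 1/(-2 + S)) = L + (1/(-2 + S) + L*S²) = L + 1/(-2 + S) + L*S²)
z(3, -1 - 5)² = ((1 - 2*3 + 3*(-1 - 5) + 3*(-1 - 5)³ - 2*3*(-1 - 5)²)/(-2 + (-1 - 5)))² = ((1 - 6 + 3*(-6) + 3*(-6)³ - 2*3*(-6)²)/(-2 - 6))² = ((1 - 6 - 18 + 3*(-216) - 2*3*36)/(-8))² = (-(1 - 6 - 18 - 648 - 216)/8)² = (-⅛*(-887))² = (887/8)² = 786769/64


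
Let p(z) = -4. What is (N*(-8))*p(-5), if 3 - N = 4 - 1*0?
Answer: -32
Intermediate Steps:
N = -1 (N = 3 - (4 - 1*0) = 3 - (4 + 0) = 3 - 1*4 = 3 - 4 = -1)
(N*(-8))*p(-5) = -1*(-8)*(-4) = 8*(-4) = -32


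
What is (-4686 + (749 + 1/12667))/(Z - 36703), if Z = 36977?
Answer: -24934989/1735379 ≈ -14.369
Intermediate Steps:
(-4686 + (749 + 1/12667))/(Z - 36703) = (-4686 + (749 + 1/12667))/(36977 - 36703) = (-4686 + (749 + 1/12667))/274 = (-4686 + 9487584/12667)*(1/274) = -49869978/12667*1/274 = -24934989/1735379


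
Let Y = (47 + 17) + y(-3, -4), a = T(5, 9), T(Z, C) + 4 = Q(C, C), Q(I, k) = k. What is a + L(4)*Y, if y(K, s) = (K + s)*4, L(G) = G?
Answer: 149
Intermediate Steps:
T(Z, C) = -4 + C
a = 5 (a = -4 + 9 = 5)
y(K, s) = 4*K + 4*s
Y = 36 (Y = (47 + 17) + (4*(-3) + 4*(-4)) = 64 + (-12 - 16) = 64 - 28 = 36)
a + L(4)*Y = 5 + 4*36 = 5 + 144 = 149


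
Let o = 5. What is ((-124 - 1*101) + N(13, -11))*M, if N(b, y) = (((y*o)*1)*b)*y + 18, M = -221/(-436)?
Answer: 846209/218 ≈ 3881.7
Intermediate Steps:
M = 221/436 (M = -221*(-1/436) = 221/436 ≈ 0.50688)
N(b, y) = 18 + 5*b*y**2 (N(b, y) = (((y*5)*1)*b)*y + 18 = (((5*y)*1)*b)*y + 18 = ((5*y)*b)*y + 18 = (5*b*y)*y + 18 = 5*b*y**2 + 18 = 18 + 5*b*y**2)
((-124 - 1*101) + N(13, -11))*M = ((-124 - 1*101) + (18 + 5*13*(-11)**2))*(221/436) = ((-124 - 101) + (18 + 5*13*121))*(221/436) = (-225 + (18 + 7865))*(221/436) = (-225 + 7883)*(221/436) = 7658*(221/436) = 846209/218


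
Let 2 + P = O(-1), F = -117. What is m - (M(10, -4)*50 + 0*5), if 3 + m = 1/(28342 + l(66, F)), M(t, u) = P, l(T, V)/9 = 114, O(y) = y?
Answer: 4317097/29368 ≈ 147.00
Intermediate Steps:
l(T, V) = 1026 (l(T, V) = 9*114 = 1026)
P = -3 (P = -2 - 1 = -3)
M(t, u) = -3
m = -88103/29368 (m = -3 + 1/(28342 + 1026) = -3 + 1/29368 = -88103/29368 ≈ -3.0000)
m - (M(10, -4)*50 + 0*5) = -88103/29368 - (-3*50 + 0*5) = -88103/29368 - (-150 + 0) = -88103/29368 - 1*(-150) = -88103/29368 + 150 = 4317097/29368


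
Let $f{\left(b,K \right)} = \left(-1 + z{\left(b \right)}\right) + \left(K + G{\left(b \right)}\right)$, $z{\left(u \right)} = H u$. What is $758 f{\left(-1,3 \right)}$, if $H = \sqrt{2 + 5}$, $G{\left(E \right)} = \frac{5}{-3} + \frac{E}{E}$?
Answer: $\frac{3032}{3} - 758 \sqrt{7} \approx -994.81$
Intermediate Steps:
$G{\left(E \right)} = - \frac{2}{3}$ ($G{\left(E \right)} = 5 \left(- \frac{1}{3}\right) + 1 = - \frac{5}{3} + 1 = - \frac{2}{3}$)
$H = \sqrt{7} \approx 2.6458$
$z{\left(u \right)} = u \sqrt{7}$ ($z{\left(u \right)} = \sqrt{7} u = u \sqrt{7}$)
$f{\left(b,K \right)} = - \frac{5}{3} + K + b \sqrt{7}$ ($f{\left(b,K \right)} = \left(-1 + b \sqrt{7}\right) + \left(K - \frac{2}{3}\right) = \left(-1 + b \sqrt{7}\right) + \left(- \frac{2}{3} + K\right) = - \frac{5}{3} + K + b \sqrt{7}$)
$758 f{\left(-1,3 \right)} = 758 \left(- \frac{5}{3} + 3 - \sqrt{7}\right) = 758 \left(\frac{4}{3} - \sqrt{7}\right) = \frac{3032}{3} - 758 \sqrt{7}$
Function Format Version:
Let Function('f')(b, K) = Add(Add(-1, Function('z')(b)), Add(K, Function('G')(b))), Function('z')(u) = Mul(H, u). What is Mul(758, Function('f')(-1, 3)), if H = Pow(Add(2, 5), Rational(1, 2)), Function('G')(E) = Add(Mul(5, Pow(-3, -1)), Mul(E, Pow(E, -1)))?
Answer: Add(Rational(3032, 3), Mul(-758, Pow(7, Rational(1, 2)))) ≈ -994.81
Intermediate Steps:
Function('G')(E) = Rational(-2, 3) (Function('G')(E) = Add(Mul(5, Rational(-1, 3)), 1) = Add(Rational(-5, 3), 1) = Rational(-2, 3))
H = Pow(7, Rational(1, 2)) ≈ 2.6458
Function('z')(u) = Mul(u, Pow(7, Rational(1, 2))) (Function('z')(u) = Mul(Pow(7, Rational(1, 2)), u) = Mul(u, Pow(7, Rational(1, 2))))
Function('f')(b, K) = Add(Rational(-5, 3), K, Mul(b, Pow(7, Rational(1, 2)))) (Function('f')(b, K) = Add(Add(-1, Mul(b, Pow(7, Rational(1, 2)))), Add(K, Rational(-2, 3))) = Add(Add(-1, Mul(b, Pow(7, Rational(1, 2)))), Add(Rational(-2, 3), K)) = Add(Rational(-5, 3), K, Mul(b, Pow(7, Rational(1, 2)))))
Mul(758, Function('f')(-1, 3)) = Mul(758, Add(Rational(-5, 3), 3, Mul(-1, Pow(7, Rational(1, 2))))) = Mul(758, Add(Rational(4, 3), Mul(-1, Pow(7, Rational(1, 2))))) = Add(Rational(3032, 3), Mul(-758, Pow(7, Rational(1, 2))))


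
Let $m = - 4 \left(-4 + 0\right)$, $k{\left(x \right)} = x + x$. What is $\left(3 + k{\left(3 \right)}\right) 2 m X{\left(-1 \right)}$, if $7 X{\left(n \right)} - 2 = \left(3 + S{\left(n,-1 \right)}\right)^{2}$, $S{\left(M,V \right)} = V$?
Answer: $\frac{1728}{7} \approx 246.86$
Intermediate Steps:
$k{\left(x \right)} = 2 x$
$m = 16$ ($m = \left(-4\right) \left(-4\right) = 16$)
$X{\left(n \right)} = \frac{6}{7}$ ($X{\left(n \right)} = \frac{2}{7} + \frac{\left(3 - 1\right)^{2}}{7} = \frac{2}{7} + \frac{2^{2}}{7} = \frac{2}{7} + \frac{1}{7} \cdot 4 = \frac{2}{7} + \frac{4}{7} = \frac{6}{7}$)
$\left(3 + k{\left(3 \right)}\right) 2 m X{\left(-1 \right)} = \left(3 + 2 \cdot 3\right) 2 \cdot 16 \cdot \frac{6}{7} = \left(3 + 6\right) 2 \cdot 16 \cdot \frac{6}{7} = 9 \cdot 2 \cdot 16 \cdot \frac{6}{7} = 18 \cdot 16 \cdot \frac{6}{7} = 288 \cdot \frac{6}{7} = \frac{1728}{7}$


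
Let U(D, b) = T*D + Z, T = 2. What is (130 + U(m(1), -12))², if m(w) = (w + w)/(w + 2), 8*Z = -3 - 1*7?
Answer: 2436721/144 ≈ 16922.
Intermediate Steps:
Z = -5/4 (Z = (-3 - 1*7)/8 = (-3 - 7)/8 = (⅛)*(-10) = -5/4 ≈ -1.2500)
m(w) = 2*w/(2 + w) (m(w) = (2*w)/(2 + w) = 2*w/(2 + w))
U(D, b) = -5/4 + 2*D (U(D, b) = 2*D - 5/4 = -5/4 + 2*D)
(130 + U(m(1), -12))² = (130 + (-5/4 + 2*(2*1/(2 + 1))))² = (130 + (-5/4 + 2*(2*1/3)))² = (130 + (-5/4 + 2*(2*1*(⅓))))² = (130 + (-5/4 + 2*(⅔)))² = (130 + (-5/4 + 4/3))² = (130 + 1/12)² = (1561/12)² = 2436721/144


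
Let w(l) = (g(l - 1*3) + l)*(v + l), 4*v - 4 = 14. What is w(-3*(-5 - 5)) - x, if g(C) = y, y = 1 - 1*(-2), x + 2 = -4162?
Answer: 10605/2 ≈ 5302.5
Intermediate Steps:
v = 9/2 (v = 1 + (¼)*14 = 1 + 7/2 = 9/2 ≈ 4.5000)
x = -4164 (x = -2 - 4162 = -4164)
y = 3 (y = 1 + 2 = 3)
g(C) = 3
w(l) = (3 + l)*(9/2 + l)
w(-3*(-5 - 5)) - x = (27/2 + (-3*(-5 - 5))² + 15*(-3*(-5 - 5))/2) - 1*(-4164) = (27/2 + (-3*(-10))² + 15*(-3*(-10))/2) + 4164 = (27/2 + 30² + (15/2)*30) + 4164 = (27/2 + 900 + 225) + 4164 = 2277/2 + 4164 = 10605/2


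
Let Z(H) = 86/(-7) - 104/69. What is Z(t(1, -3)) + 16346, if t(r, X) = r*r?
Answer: 7888456/483 ≈ 16332.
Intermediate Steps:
t(r, X) = r**2
Z(H) = -6662/483 (Z(H) = 86*(-1/7) - 104*1/69 = -86/7 - 104/69 = -6662/483)
Z(t(1, -3)) + 16346 = -6662/483 + 16346 = 7888456/483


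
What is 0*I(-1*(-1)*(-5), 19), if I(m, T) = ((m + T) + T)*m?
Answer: 0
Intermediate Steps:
I(m, T) = m*(m + 2*T) (I(m, T) = ((T + m) + T)*m = (m + 2*T)*m = m*(m + 2*T))
0*I(-1*(-1)*(-5), 19) = 0*((-1*(-1)*(-5))*(-1*(-1)*(-5) + 2*19)) = 0*((1*(-5))*(1*(-5) + 38)) = 0*(-5*(-5 + 38)) = 0*(-5*33) = 0*(-165) = 0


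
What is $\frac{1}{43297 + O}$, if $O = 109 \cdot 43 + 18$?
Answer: $\frac{1}{48002} \approx 2.0832 \cdot 10^{-5}$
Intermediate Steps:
$O = 4705$ ($O = 4687 + 18 = 4705$)
$\frac{1}{43297 + O} = \frac{1}{43297 + 4705} = \frac{1}{48002}$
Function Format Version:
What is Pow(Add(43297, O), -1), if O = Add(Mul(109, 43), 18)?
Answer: Rational(1, 48002) ≈ 2.0832e-5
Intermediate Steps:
O = 4705 (O = Add(4687, 18) = 4705)
Pow(Add(43297, O), -1) = Pow(Add(43297, 4705), -1) = Pow(48002, -1) = Rational(1, 48002)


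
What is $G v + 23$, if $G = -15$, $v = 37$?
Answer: $-532$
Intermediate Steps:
$G v + 23 = \left(-15\right) 37 + 23 = -555 + 23 = -532$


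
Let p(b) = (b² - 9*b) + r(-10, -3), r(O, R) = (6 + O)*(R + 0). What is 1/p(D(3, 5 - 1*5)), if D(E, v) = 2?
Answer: -½ ≈ -0.50000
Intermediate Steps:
r(O, R) = R*(6 + O) (r(O, R) = (6 + O)*R = R*(6 + O))
p(b) = 12 + b² - 9*b (p(b) = (b² - 9*b) - 3*(6 - 10) = (b² - 9*b) - 3*(-4) = (b² - 9*b) + 12 = 12 + b² - 9*b)
1/p(D(3, 5 - 1*5)) = 1/(12 + 2² - 9*2) = 1/(12 + 4 - 18) = 1/(-2) = -½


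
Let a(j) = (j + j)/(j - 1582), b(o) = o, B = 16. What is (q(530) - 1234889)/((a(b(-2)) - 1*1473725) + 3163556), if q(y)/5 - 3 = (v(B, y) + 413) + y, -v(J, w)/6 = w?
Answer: -493439364/669173077 ≈ -0.73739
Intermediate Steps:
v(J, w) = -6*w
a(j) = 2*j/(-1582 + j) (a(j) = (2*j)/(-1582 + j) = 2*j/(-1582 + j))
q(y) = 2080 - 25*y (q(y) = 15 + 5*((-6*y + 413) + y) = 15 + 5*((413 - 6*y) + y) = 15 + 5*(413 - 5*y) = 15 + (2065 - 25*y) = 2080 - 25*y)
(q(530) - 1234889)/((a(b(-2)) - 1*1473725) + 3163556) = ((2080 - 25*530) - 1234889)/((2*(-2)/(-1582 - 2) - 1*1473725) + 3163556) = ((2080 - 13250) - 1234889)/((2*(-2)/(-1584) - 1473725) + 3163556) = (-11170 - 1234889)/((2*(-2)*(-1/1584) - 1473725) + 3163556) = -1246059/((1/396 - 1473725) + 3163556) = -1246059/(-583595099/396 + 3163556) = -1246059/669173077/396 = -1246059*396/669173077 = -493439364/669173077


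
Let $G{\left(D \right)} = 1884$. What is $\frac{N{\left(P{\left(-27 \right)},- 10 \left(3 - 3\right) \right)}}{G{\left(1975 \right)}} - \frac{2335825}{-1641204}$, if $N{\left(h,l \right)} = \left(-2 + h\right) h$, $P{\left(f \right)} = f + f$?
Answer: $\frac{780307933}{257669028} \approx 3.0283$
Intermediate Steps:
$P{\left(f \right)} = 2 f$
$N{\left(h,l \right)} = h \left(-2 + h\right)$
$\frac{N{\left(P{\left(-27 \right)},- 10 \left(3 - 3\right) \right)}}{G{\left(1975 \right)}} - \frac{2335825}{-1641204} = \frac{2 \left(-27\right) \left(-2 + 2 \left(-27\right)\right)}{1884} - \frac{2335825}{-1641204} = - 54 \left(-2 - 54\right) \frac{1}{1884} - - \frac{2335825}{1641204} = \left(-54\right) \left(-56\right) \frac{1}{1884} + \frac{2335825}{1641204} = 3024 \cdot \frac{1}{1884} + \frac{2335825}{1641204} = \frac{252}{157} + \frac{2335825}{1641204} = \frac{780307933}{257669028}$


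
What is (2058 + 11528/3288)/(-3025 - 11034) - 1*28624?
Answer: -165397446655/5778249 ≈ -28624.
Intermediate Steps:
(2058 + 11528/3288)/(-3025 - 11034) - 1*28624 = (2058 + 11528*(1/3288))/(-14059) - 28624 = (2058 + 1441/411)*(-1/14059) - 28624 = (847279/411)*(-1/14059) - 28624 = -847279/5778249 - 28624 = -165397446655/5778249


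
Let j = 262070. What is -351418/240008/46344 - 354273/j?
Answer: -985161535604639/728746615544160 ≈ -1.3519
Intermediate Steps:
-351418/240008/46344 - 354273/j = -351418/240008/46344 - 354273/262070 = -351418*1/240008*(1/46344) - 354273*1/262070 = -175709/120004*1/46344 - 354273/262070 = -175709/5561465376 - 354273/262070 = -985161535604639/728746615544160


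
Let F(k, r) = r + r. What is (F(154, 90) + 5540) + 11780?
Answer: 17500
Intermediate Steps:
F(k, r) = 2*r
(F(154, 90) + 5540) + 11780 = (2*90 + 5540) + 11780 = (180 + 5540) + 11780 = 5720 + 11780 = 17500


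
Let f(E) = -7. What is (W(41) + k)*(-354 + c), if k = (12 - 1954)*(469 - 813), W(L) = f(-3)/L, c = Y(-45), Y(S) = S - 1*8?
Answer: -11147714127/41 ≈ -2.7190e+8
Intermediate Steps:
Y(S) = -8 + S (Y(S) = S - 8 = -8 + S)
c = -53 (c = -8 - 45 = -53)
W(L) = -7/L
k = 668048 (k = -1942*(-344) = 668048)
(W(41) + k)*(-354 + c) = (-7/41 + 668048)*(-354 - 53) = (-7*1/41 + 668048)*(-407) = (-7/41 + 668048)*(-407) = (27389961/41)*(-407) = -11147714127/41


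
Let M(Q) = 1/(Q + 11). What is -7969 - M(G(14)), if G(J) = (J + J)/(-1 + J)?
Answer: -1362712/171 ≈ -7969.1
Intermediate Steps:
G(J) = 2*J/(-1 + J) (G(J) = (2*J)/(-1 + J) = 2*J/(-1 + J))
M(Q) = 1/(11 + Q)
-7969 - M(G(14)) = -7969 - 1/(11 + 2*14/(-1 + 14)) = -7969 - 1/(11 + 2*14/13) = -7969 - 1/(11 + 2*14*(1/13)) = -7969 - 1/(11 + 28/13) = -7969 - 1/171/13 = -7969 - 1*13/171 = -7969 - 13/171 = -1362712/171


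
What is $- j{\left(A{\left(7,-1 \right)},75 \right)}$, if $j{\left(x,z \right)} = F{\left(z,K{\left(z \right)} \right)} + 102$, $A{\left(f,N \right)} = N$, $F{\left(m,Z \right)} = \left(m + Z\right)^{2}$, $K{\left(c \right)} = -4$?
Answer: $-5143$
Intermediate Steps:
$F{\left(m,Z \right)} = \left(Z + m\right)^{2}$
$j{\left(x,z \right)} = 102 + \left(-4 + z\right)^{2}$ ($j{\left(x,z \right)} = \left(-4 + z\right)^{2} + 102 = 102 + \left(-4 + z\right)^{2}$)
$- j{\left(A{\left(7,-1 \right)},75 \right)} = - (102 + \left(-4 + 75\right)^{2}) = - (102 + 71^{2}) = - (102 + 5041) = \left(-1\right) 5143 = -5143$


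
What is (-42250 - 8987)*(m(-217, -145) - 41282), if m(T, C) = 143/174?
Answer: 122677176075/58 ≈ 2.1151e+9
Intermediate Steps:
m(T, C) = 143/174 (m(T, C) = 143*(1/174) = 143/174)
(-42250 - 8987)*(m(-217, -145) - 41282) = (-42250 - 8987)*(143/174 - 41282) = -51237*(-7182925/174) = 122677176075/58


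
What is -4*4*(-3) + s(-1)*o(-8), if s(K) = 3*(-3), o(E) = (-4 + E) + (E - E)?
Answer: 156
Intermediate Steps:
o(E) = -4 + E (o(E) = (-4 + E) + 0 = -4 + E)
s(K) = -9
-4*4*(-3) + s(-1)*o(-8) = -4*4*(-3) - 9*(-4 - 8) = -16*(-3) - 9*(-12) = 48 + 108 = 156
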